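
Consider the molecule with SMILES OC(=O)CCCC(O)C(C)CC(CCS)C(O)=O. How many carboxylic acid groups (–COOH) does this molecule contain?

2

The carboxylic acid motif appears at heavy-atom positions 2, 16 in the SMILES.
Other groups present: 1 hydroxyl, 1 thiol.
Carboxylic acid count: 2.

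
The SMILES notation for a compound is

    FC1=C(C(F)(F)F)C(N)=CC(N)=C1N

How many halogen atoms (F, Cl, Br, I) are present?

Halogen atoms appear at heavy-atom positions 1, 5, 6, 7 (4×F).
Other groups present: 3 primary amine.
Halogen count: 4.

4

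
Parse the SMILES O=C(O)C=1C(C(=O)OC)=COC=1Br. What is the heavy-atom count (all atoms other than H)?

Every atom symbol written in the SMILES (organic subset) is one heavy atom; implicit H are not written.
Heavy atoms by element → Br:1, C:7, O:5.
Total: 13.

13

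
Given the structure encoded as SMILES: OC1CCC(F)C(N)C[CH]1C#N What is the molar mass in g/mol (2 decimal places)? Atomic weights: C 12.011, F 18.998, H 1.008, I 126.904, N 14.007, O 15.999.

First, the molecular formula is C8H13FN2O (counting implicit H from valence).
  C: 8 × 12.011 = 96.088
  F: 1 × 18.998 = 18.998
  H: 13 × 1.008 = 13.104
  N: 2 × 14.007 = 28.014
  O: 1 × 15.999 = 15.999
Sum: 8×12.011 + 1×18.998 + 13×1.008 + 2×14.007 + 1×15.999 = 172.203 → 172.20 g/mol.

172.20 g/mol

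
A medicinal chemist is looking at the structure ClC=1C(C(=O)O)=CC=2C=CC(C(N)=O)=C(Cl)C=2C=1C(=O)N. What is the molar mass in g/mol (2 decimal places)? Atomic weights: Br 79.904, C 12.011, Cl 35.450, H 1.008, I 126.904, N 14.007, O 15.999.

327.12 g/mol

First, the molecular formula is C13H8Cl2N2O4 (counting implicit H from valence).
  C: 13 × 12.011 = 156.143
  Cl: 2 × 35.450 = 70.900
  H: 8 × 1.008 = 8.064
  N: 2 × 14.007 = 28.014
  O: 4 × 15.999 = 63.996
Sum: 13×12.011 + 2×35.450 + 8×1.008 + 2×14.007 + 4×15.999 = 327.117 → 327.12 g/mol.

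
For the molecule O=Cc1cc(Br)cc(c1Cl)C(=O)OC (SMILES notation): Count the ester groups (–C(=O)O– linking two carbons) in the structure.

The ester motif appears at heavy-atom position 11 in the SMILES.
Other groups present: 1 aldehyde.
Ester count: 1.

1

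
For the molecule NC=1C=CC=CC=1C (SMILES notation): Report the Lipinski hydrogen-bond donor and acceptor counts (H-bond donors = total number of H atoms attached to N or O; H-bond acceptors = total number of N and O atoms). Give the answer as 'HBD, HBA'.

2, 1

Donors: find every N or O and count the H atoms it carries.
  atom 1 (N): bond orders sum to 1 → 2 H
Lipinski HBD = 2.
Acceptors: N atoms = 1, O atoms = 0 → HBA = 1.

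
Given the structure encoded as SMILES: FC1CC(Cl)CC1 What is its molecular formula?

C5H8ClF

Walk through each heavy atom and fill implicit hydrogens from standard valence (C 4, N 3, O 2, S 2, halogen 1):
  atom 1: F (halogen, monovalent) → 0 H
  atom 2: C, bond orders sum to 3 (valence 4) → 1 H
  atom 3: C, bond orders sum to 2 (valence 4) → 2 H
  atom 4: C, bond orders sum to 3 (valence 4) → 1 H
  atom 5: Cl (halogen, monovalent) → 0 H
  atom 6: C, bond orders sum to 2 (valence 4) → 2 H
  atom 7: C, bond orders sum to 2 (valence 4) → 2 H
Totals → C:5, H:8, Cl:1, F:1.
In Hill order: C5H8ClF.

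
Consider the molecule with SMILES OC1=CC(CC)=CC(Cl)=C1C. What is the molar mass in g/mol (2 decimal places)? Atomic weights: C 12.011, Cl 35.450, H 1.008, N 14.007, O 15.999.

170.64 g/mol

First, the molecular formula is C9H11ClO (counting implicit H from valence).
  C: 9 × 12.011 = 108.099
  Cl: 1 × 35.450 = 35.450
  H: 11 × 1.008 = 11.088
  O: 1 × 15.999 = 15.999
Sum: 9×12.011 + 1×35.450 + 11×1.008 + 1×15.999 = 170.636 → 170.64 g/mol.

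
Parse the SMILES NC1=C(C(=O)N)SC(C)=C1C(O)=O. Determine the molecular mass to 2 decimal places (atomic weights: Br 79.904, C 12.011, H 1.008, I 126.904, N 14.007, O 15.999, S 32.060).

First, the molecular formula is C7H8N2O3S (counting implicit H from valence).
  C: 7 × 12.011 = 84.077
  H: 8 × 1.008 = 8.064
  N: 2 × 14.007 = 28.014
  O: 3 × 15.999 = 47.997
  S: 1 × 32.060 = 32.060
Sum: 7×12.011 + 8×1.008 + 2×14.007 + 3×15.999 + 1×32.060 = 200.212 → 200.21 g/mol.

200.21 g/mol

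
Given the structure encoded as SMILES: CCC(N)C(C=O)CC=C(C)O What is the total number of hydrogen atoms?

Walk through each heavy atom and fill implicit hydrogens from standard valence (C 4, N 3, O 2, S 2, halogen 1):
  atom 1: C, bond orders sum to 1 (valence 4) → 3 H
  atom 2: C, bond orders sum to 2 (valence 4) → 2 H
  atom 3: C, bond orders sum to 3 (valence 4) → 1 H
  atom 4: N, bond orders sum to 1 (valence 3) → 2 H
  atom 5: C, bond orders sum to 3 (valence 4) → 1 H
  atom 6: C, bond orders sum to 3 (valence 4) → 1 H
  atom 7: O, bond orders sum to 2 (valence 2) → 0 H
  atom 8: C, bond orders sum to 2 (valence 4) → 2 H
  atom 9: C, bond orders sum to 3 (valence 4) → 1 H
  atom 10: C, bond orders sum to 4 (valence 4) → 0 H
  atom 11: C, bond orders sum to 1 (valence 4) → 3 H
  atom 12: O, bond orders sum to 1 (valence 2) → 1 H
Total hydrogens: 17.

17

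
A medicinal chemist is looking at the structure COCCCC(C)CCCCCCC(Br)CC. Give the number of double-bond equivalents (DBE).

0

Molecular formula: C15H31BrO.
DoU = (2C + 2 + N − H − X) / 2, where X is the halogen count and O/S are ignored.
    = (2·15 + 2 + 0 − 31 − 1) / 2 = 0 / 2 = 0.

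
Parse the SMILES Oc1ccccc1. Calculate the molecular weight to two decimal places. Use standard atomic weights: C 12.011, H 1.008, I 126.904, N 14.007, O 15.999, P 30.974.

94.11 g/mol

First, the molecular formula is C6H6O (counting implicit H from valence).
  C: 6 × 12.011 = 72.066
  H: 6 × 1.008 = 6.048
  O: 1 × 15.999 = 15.999
Sum: 6×12.011 + 6×1.008 + 1×15.999 = 94.113 → 94.11 g/mol.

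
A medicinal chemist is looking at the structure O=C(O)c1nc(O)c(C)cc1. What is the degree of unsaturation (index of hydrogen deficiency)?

Molecular formula: C7H7NO3.
DoU = (2C + 2 + N − H − X) / 2, where X is the halogen count and O/S are ignored.
    = (2·7 + 2 + 1 − 7 − 0) / 2 = 10 / 2 = 5.

5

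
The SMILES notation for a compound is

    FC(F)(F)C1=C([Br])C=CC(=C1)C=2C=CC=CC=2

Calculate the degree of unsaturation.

Degree of unsaturation = (number of rings) + (number of π bonds).
Ring closures in the SMILES: 2.
π bonds: 6 double bonds (each 1 DoU) → 6 DoU from unsaturation.
Total DoU = 2 + 6 = 8.

8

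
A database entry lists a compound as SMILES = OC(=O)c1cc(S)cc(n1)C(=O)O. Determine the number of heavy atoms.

13

Every atom symbol written in the SMILES (organic subset) is one heavy atom; implicit H are not written.
Heavy atoms by element → C:7, N:1, O:4, S:1.
Total: 13.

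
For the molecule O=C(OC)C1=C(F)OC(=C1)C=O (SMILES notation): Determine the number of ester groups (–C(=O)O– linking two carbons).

The ester motif appears at heavy-atom position 2 in the SMILES.
Other groups present: 1 aldehyde.
Ester count: 1.

1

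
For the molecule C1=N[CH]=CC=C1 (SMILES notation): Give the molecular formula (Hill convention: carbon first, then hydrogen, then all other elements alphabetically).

C5H5N

Walk through each heavy atom and fill implicit hydrogens from standard valence (C 4, N 3, O 2, S 2, halogen 1):
  atom 1: C, bond orders sum to 3 (valence 4) → 1 H
  atom 2: N, bond orders sum to 3 (valence 3) → 0 H
  atom 3: C with explicit H count 1
  atom 4: C, bond orders sum to 3 (valence 4) → 1 H
  atom 5: C, bond orders sum to 3 (valence 4) → 1 H
  atom 6: C, bond orders sum to 3 (valence 4) → 1 H
Totals → C:5, H:5, N:1.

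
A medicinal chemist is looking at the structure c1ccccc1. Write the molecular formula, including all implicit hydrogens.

Walk through each heavy atom and fill implicit hydrogens from standard valence (C 4, N 3, O 2, S 2, halogen 1); for lowercase aromatic atoms, an aromatic c carries 1 H when it has two neighbours and 0 H with three, and aromatic n carries 0 H:
  atom 1: aromatic c, 2 neighbours → 1 H
  atom 2: aromatic c, 2 neighbours → 1 H
  atom 3: aromatic c, 2 neighbours → 1 H
  atom 4: aromatic c, 2 neighbours → 1 H
  atom 5: aromatic c, 2 neighbours → 1 H
  atom 6: aromatic c, 2 neighbours → 1 H
Totals → C:6, H:6.
In Hill order: C6H6.

C6H6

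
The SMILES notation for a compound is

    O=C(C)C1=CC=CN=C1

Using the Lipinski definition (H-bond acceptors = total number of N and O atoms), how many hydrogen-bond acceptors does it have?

N atoms: 1; O atoms: 1.
Lipinski HBA = 1 + 1 = 2.

2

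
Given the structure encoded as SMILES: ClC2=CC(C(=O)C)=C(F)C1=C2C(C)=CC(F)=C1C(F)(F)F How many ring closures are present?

2

In SMILES, each pair of matching ring-closure digits denotes one ring-closing bond; the number of such bonds equals the number of independent rings.
Ring-closure bonds here: 2.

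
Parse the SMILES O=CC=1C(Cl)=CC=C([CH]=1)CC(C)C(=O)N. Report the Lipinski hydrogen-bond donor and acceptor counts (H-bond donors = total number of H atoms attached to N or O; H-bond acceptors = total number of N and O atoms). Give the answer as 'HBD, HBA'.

2, 3

Donors: find every N or O and count the H atoms it carries.
  atom 1 (O): bond orders sum to 2 → 0 H
  atom 14 (O): bond orders sum to 2 → 0 H
  atom 15 (N): bond orders sum to 1 → 2 H
Lipinski HBD = 2.
Acceptors: N atoms = 1, O atoms = 2 → HBA = 3.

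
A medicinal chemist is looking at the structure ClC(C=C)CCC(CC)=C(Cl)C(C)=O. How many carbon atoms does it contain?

Count every carbon token in the SMILES (each C, including those in ring-closure positions and inside branches).
Carbon count: 11.

11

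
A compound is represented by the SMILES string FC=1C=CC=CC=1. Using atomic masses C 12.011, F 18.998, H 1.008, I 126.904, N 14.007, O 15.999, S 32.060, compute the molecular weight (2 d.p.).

96.10 g/mol

First, the molecular formula is C6H5F (counting implicit H from valence).
  C: 6 × 12.011 = 72.066
  F: 1 × 18.998 = 18.998
  H: 5 × 1.008 = 5.040
Sum: 6×12.011 + 1×18.998 + 5×1.008 = 96.104 → 96.10 g/mol.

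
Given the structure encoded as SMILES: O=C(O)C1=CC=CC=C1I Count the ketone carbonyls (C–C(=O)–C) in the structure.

0

Scan the SMILES for the ketone motif — none present.
Groups that are present: 1 carboxylic acid.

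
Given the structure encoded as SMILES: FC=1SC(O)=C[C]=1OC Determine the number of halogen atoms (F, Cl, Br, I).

1

Halogen atoms appear at heavy-atom position 1 (1×F).
Other groups present: 1 ether, 1 hydroxyl.
Halogen count: 1.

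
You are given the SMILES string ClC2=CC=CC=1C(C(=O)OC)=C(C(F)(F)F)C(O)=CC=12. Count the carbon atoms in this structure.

Count every carbon token in the SMILES (each C, including those in ring-closure positions and inside branches).
Carbon count: 13.

13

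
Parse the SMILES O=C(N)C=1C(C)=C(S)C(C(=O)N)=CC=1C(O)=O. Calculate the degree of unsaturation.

7

Degree of unsaturation = (number of rings) + (number of π bonds).
Ring closures in the SMILES: 1.
π bonds: 6 double bonds (each 1 DoU) → 6 DoU from unsaturation.
Total DoU = 1 + 6 = 7.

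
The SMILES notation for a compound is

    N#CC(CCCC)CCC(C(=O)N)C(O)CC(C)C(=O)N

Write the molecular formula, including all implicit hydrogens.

C15H27N3O3

Walk through each heavy atom and fill implicit hydrogens from standard valence (C 4, N 3, O 2, S 2, halogen 1):
  atom 1: N, bond orders sum to 3 (valence 3) → 0 H
  atom 2: C, bond orders sum to 4 (valence 4) → 0 H
  atom 3: C, bond orders sum to 3 (valence 4) → 1 H
  atom 4: C, bond orders sum to 2 (valence 4) → 2 H
  atom 5: C, bond orders sum to 2 (valence 4) → 2 H
  atom 6: C, bond orders sum to 2 (valence 4) → 2 H
  atom 7: C, bond orders sum to 1 (valence 4) → 3 H
  atom 8: C, bond orders sum to 2 (valence 4) → 2 H
  atom 9: C, bond orders sum to 2 (valence 4) → 2 H
  atom 10: C, bond orders sum to 3 (valence 4) → 1 H
  atom 11: C, bond orders sum to 4 (valence 4) → 0 H
  atom 12: O, bond orders sum to 2 (valence 2) → 0 H
  atom 13: N, bond orders sum to 1 (valence 3) → 2 H
  atom 14: C, bond orders sum to 3 (valence 4) → 1 H
  atom 15: O, bond orders sum to 1 (valence 2) → 1 H
  atom 16: C, bond orders sum to 2 (valence 4) → 2 H
  atom 17: C, bond orders sum to 3 (valence 4) → 1 H
  atom 18: C, bond orders sum to 1 (valence 4) → 3 H
  atom 19: C, bond orders sum to 4 (valence 4) → 0 H
  atom 20: O, bond orders sum to 2 (valence 2) → 0 H
  atom 21: N, bond orders sum to 1 (valence 3) → 2 H
Totals → C:15, H:27, N:3, O:3.
In Hill order: C15H27N3O3.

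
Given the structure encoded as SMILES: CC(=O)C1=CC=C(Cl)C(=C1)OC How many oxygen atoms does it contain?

Scan the SMILES for O atoms (remember two-letter symbols like Cl and Br are single atoms).
Oxygen count: 2.

2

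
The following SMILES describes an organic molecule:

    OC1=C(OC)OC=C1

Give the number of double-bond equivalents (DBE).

3

Degree of unsaturation = (number of rings) + (number of π bonds).
Ring closures in the SMILES: 1.
π bonds: 2 double bonds (each 1 DoU) → 2 DoU from unsaturation.
Total DoU = 1 + 2 = 3.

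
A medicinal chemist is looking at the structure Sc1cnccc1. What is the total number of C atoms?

5

Count every carbon token in the SMILES (each C, including those in ring-closure positions and inside branches).
Carbon count: 5.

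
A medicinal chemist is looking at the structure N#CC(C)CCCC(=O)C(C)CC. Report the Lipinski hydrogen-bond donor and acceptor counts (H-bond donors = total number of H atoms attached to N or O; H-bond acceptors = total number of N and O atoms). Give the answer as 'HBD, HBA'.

0, 2

Donors: find every N or O and count the H atoms it carries.
  atom 1 (N): bond orders sum to 3 → 0 H
  atom 9 (O): bond orders sum to 2 → 0 H
Lipinski HBD = 0.
Acceptors: N atoms = 1, O atoms = 1 → HBA = 2.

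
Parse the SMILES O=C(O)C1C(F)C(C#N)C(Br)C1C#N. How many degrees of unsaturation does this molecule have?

Molecular formula: C8H6BrFN2O2.
DoU = (2C + 2 + N − H − X) / 2, where X is the halogen count and O/S are ignored.
    = (2·8 + 2 + 2 − 6 − 2) / 2 = 12 / 2 = 6.

6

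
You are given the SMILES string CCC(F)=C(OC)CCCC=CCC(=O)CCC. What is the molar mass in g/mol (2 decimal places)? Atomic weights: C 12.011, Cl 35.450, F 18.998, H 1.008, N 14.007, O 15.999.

256.36 g/mol

First, the molecular formula is C15H25FO2 (counting implicit H from valence).
  C: 15 × 12.011 = 180.165
  F: 1 × 18.998 = 18.998
  H: 25 × 1.008 = 25.200
  O: 2 × 15.999 = 31.998
Sum: 15×12.011 + 1×18.998 + 25×1.008 + 2×15.999 = 256.361 → 256.36 g/mol.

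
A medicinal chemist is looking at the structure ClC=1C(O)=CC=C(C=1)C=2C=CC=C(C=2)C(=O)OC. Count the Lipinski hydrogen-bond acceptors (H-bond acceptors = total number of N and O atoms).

N atoms: 0; O atoms: 3.
Lipinski HBA = 0 + 3 = 3.

3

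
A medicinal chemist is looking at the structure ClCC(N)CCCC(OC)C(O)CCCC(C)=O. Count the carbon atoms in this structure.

13

Count every carbon token in the SMILES (each C, including those in ring-closure positions and inside branches).
Carbon count: 13.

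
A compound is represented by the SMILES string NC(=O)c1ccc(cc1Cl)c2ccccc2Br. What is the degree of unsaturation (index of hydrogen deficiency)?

9

Molecular formula: C13H9BrClNO.
DoU = (2C + 2 + N − H − X) / 2, where X is the halogen count and O/S are ignored.
    = (2·13 + 2 + 1 − 9 − 2) / 2 = 18 / 2 = 9.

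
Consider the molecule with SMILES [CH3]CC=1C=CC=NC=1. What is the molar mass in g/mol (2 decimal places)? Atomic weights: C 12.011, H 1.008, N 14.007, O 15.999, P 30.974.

First, the molecular formula is C7H9N (counting implicit H from valence).
  C: 7 × 12.011 = 84.077
  H: 9 × 1.008 = 9.072
  N: 1 × 14.007 = 14.007
Sum: 7×12.011 + 9×1.008 + 1×14.007 = 107.156 → 107.16 g/mol.

107.16 g/mol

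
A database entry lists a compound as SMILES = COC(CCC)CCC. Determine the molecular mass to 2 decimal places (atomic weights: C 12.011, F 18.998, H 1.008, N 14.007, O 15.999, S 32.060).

130.23 g/mol

First, the molecular formula is C8H18O (counting implicit H from valence).
  C: 8 × 12.011 = 96.088
  H: 18 × 1.008 = 18.144
  O: 1 × 15.999 = 15.999
Sum: 8×12.011 + 18×1.008 + 1×15.999 = 130.231 → 130.23 g/mol.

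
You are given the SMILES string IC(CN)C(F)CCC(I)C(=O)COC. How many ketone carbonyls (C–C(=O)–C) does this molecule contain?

The ketone motif appears at heavy-atom position 11 in the SMILES.
Other groups present: 1 ether, 1 primary amine.
Ketone count: 1.

1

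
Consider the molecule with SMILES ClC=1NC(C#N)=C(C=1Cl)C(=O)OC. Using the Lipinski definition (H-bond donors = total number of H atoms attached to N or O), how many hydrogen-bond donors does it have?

1

Donors: find every N or O and count the H atoms it carries.
  atom 3 (N): bond orders sum to 2 → 1 H
  atom 6 (N): bond orders sum to 3 → 0 H
  atom 11 (O): bond orders sum to 2 → 0 H
  atom 12 (O): bond orders sum to 2 → 0 H
Lipinski HBD = 1.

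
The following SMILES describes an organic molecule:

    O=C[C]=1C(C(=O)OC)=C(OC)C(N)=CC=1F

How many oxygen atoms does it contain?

Scan the SMILES for O atoms (remember two-letter symbols like Cl and Br are single atoms).
Oxygen count: 4.

4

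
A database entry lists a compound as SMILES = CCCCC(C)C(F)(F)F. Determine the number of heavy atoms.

10

Every atom symbol written in the SMILES (organic subset) is one heavy atom; implicit H are not written.
Heavy atoms by element → C:7, F:3.
Total: 10.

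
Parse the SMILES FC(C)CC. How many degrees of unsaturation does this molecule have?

Molecular formula: C4H9F.
DoU = (2C + 2 + N − H − X) / 2, where X is the halogen count and O/S are ignored.
    = (2·4 + 2 + 0 − 9 − 1) / 2 = 0 / 2 = 0.

0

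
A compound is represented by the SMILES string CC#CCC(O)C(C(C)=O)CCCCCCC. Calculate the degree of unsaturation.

3

Molecular formula: C15H26O2.
DoU = (2C + 2 + N − H − X) / 2, where X is the halogen count and O/S are ignored.
    = (2·15 + 2 + 0 − 26 − 0) / 2 = 6 / 2 = 3.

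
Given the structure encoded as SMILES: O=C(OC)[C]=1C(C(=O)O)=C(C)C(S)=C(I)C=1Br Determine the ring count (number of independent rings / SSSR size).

In SMILES, each pair of matching ring-closure digits denotes one ring-closing bond; the number of such bonds equals the number of independent rings.
Ring-closure bonds here: 1.

1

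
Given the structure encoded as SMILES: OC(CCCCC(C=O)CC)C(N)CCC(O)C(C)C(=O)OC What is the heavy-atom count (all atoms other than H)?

23

Every atom symbol written in the SMILES (organic subset) is one heavy atom; implicit H are not written.
Heavy atoms by element → C:17, N:1, O:5.
Total: 23.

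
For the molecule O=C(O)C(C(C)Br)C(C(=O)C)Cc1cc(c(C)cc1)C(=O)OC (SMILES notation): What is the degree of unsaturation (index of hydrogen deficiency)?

Molecular formula: C17H21BrO5.
DoU = (2C + 2 + N − H − X) / 2, where X is the halogen count and O/S are ignored.
    = (2·17 + 2 + 0 − 21 − 1) / 2 = 14 / 2 = 7.

7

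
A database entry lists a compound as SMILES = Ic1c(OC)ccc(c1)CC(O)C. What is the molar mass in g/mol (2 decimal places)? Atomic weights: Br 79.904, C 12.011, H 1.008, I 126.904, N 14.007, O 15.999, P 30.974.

292.12 g/mol

First, the molecular formula is C10H13IO2 (counting implicit H from valence).
  C: 10 × 12.011 = 120.110
  H: 13 × 1.008 = 13.104
  I: 1 × 126.904 = 126.904
  O: 2 × 15.999 = 31.998
Sum: 10×12.011 + 13×1.008 + 1×126.904 + 2×15.999 = 292.116 → 292.12 g/mol.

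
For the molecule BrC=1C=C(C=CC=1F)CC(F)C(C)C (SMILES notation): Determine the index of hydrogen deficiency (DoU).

Degree of unsaturation = (number of rings) + (number of π bonds).
Ring closures in the SMILES: 1.
π bonds: 3 double bonds (each 1 DoU) → 3 DoU from unsaturation.
Total DoU = 1 + 3 = 4.

4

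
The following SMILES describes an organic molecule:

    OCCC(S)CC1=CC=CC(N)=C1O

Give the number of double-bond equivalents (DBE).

4

Degree of unsaturation = (number of rings) + (number of π bonds).
Ring closures in the SMILES: 1.
π bonds: 3 double bonds (each 1 DoU) → 3 DoU from unsaturation.
Total DoU = 1 + 3 = 4.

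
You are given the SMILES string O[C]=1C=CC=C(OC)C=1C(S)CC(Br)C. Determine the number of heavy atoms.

Every atom symbol written in the SMILES (organic subset) is one heavy atom; implicit H are not written.
Heavy atoms by element → Br:1, C:11, O:2, S:1.
Total: 15.

15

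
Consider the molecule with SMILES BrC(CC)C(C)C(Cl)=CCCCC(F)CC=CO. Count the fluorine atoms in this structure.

1

Scan the SMILES for F atoms (remember two-letter symbols like Cl and Br are single atoms).
Fluorine count: 1.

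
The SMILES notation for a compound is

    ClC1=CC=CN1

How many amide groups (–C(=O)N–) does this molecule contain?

Scan the SMILES for the amide motif — none present.

0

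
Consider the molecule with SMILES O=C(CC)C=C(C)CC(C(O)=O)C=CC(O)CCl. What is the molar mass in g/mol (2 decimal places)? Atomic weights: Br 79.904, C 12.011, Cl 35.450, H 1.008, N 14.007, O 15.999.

274.74 g/mol

First, the molecular formula is C13H19ClO4 (counting implicit H from valence).
  C: 13 × 12.011 = 156.143
  Cl: 1 × 35.450 = 35.450
  H: 19 × 1.008 = 19.152
  O: 4 × 15.999 = 63.996
Sum: 13×12.011 + 1×35.450 + 19×1.008 + 4×15.999 = 274.741 → 274.74 g/mol.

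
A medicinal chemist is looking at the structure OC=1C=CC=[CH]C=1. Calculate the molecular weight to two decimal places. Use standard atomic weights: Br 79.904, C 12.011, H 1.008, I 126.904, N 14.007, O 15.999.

94.11 g/mol

First, the molecular formula is C6H6O (counting implicit H from valence).
  C: 6 × 12.011 = 72.066
  H: 6 × 1.008 = 6.048
  O: 1 × 15.999 = 15.999
Sum: 6×12.011 + 6×1.008 + 1×15.999 = 94.113 → 94.11 g/mol.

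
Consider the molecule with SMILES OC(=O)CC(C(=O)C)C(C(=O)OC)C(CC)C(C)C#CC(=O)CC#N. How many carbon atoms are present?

Count every carbon token in the SMILES (each C, including those in ring-closure positions and inside branches).
Carbon count: 18.

18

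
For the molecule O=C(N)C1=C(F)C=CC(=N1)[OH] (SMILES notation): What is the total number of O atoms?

2

Scan the SMILES for O atoms (remember two-letter symbols like Cl and Br are single atoms).
Oxygen count: 2.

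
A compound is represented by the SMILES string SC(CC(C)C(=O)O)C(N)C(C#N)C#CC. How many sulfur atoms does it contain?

1

Scan the SMILES for S atoms (remember two-letter symbols like Cl and Br are single atoms).
Sulfur count: 1.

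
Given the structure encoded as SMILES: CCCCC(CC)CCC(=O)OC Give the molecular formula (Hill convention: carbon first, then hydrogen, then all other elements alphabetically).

C11H22O2

Walk through each heavy atom and fill implicit hydrogens from standard valence (C 4, N 3, O 2, S 2, halogen 1):
  atom 1: C, bond orders sum to 1 (valence 4) → 3 H
  atom 2: C, bond orders sum to 2 (valence 4) → 2 H
  atom 3: C, bond orders sum to 2 (valence 4) → 2 H
  atom 4: C, bond orders sum to 2 (valence 4) → 2 H
  atom 5: C, bond orders sum to 3 (valence 4) → 1 H
  atom 6: C, bond orders sum to 2 (valence 4) → 2 H
  atom 7: C, bond orders sum to 1 (valence 4) → 3 H
  atom 8: C, bond orders sum to 2 (valence 4) → 2 H
  atom 9: C, bond orders sum to 2 (valence 4) → 2 H
  atom 10: C, bond orders sum to 4 (valence 4) → 0 H
  atom 11: O, bond orders sum to 2 (valence 2) → 0 H
  atom 12: O, bond orders sum to 2 (valence 2) → 0 H
  atom 13: C, bond orders sum to 1 (valence 4) → 3 H
Totals → C:11, H:22, O:2.
In Hill order: C11H22O2.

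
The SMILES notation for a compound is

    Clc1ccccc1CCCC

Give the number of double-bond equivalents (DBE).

Molecular formula: C10H13Cl.
DoU = (2C + 2 + N − H − X) / 2, where X is the halogen count and O/S are ignored.
    = (2·10 + 2 + 0 − 13 − 1) / 2 = 8 / 2 = 4.

4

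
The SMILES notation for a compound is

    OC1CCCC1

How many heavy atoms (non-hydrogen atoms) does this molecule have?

6

Every atom symbol written in the SMILES (organic subset) is one heavy atom; implicit H are not written.
Heavy atoms by element → C:5, O:1.
Total: 6.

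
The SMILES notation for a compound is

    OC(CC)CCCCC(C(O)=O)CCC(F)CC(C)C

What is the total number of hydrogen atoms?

31

Walk through each heavy atom and fill implicit hydrogens from standard valence (C 4, N 3, O 2, S 2, halogen 1):
  atom 1: O, bond orders sum to 1 (valence 2) → 1 H
  atom 2: C, bond orders sum to 3 (valence 4) → 1 H
  atom 3: C, bond orders sum to 2 (valence 4) → 2 H
  atom 4: C, bond orders sum to 1 (valence 4) → 3 H
  atom 5: C, bond orders sum to 2 (valence 4) → 2 H
  atom 6: C, bond orders sum to 2 (valence 4) → 2 H
  atom 7: C, bond orders sum to 2 (valence 4) → 2 H
  atom 8: C, bond orders sum to 2 (valence 4) → 2 H
  atom 9: C, bond orders sum to 3 (valence 4) → 1 H
  atom 10: C, bond orders sum to 4 (valence 4) → 0 H
  atom 11: O, bond orders sum to 1 (valence 2) → 1 H
  atom 12: O, bond orders sum to 2 (valence 2) → 0 H
  atom 13: C, bond orders sum to 2 (valence 4) → 2 H
  atom 14: C, bond orders sum to 2 (valence 4) → 2 H
  atom 15: C, bond orders sum to 3 (valence 4) → 1 H
  atom 16: F (halogen, monovalent) → 0 H
  atom 17: C, bond orders sum to 2 (valence 4) → 2 H
  atom 18: C, bond orders sum to 3 (valence 4) → 1 H
  atom 19: C, bond orders sum to 1 (valence 4) → 3 H
  atom 20: C, bond orders sum to 1 (valence 4) → 3 H
Total hydrogens: 31.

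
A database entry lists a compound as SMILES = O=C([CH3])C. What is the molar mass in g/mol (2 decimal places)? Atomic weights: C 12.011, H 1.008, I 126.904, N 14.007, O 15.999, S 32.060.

First, the molecular formula is C3H6O (counting implicit H from valence).
  C: 3 × 12.011 = 36.033
  H: 6 × 1.008 = 6.048
  O: 1 × 15.999 = 15.999
Sum: 3×12.011 + 6×1.008 + 1×15.999 = 58.080 → 58.08 g/mol.

58.08 g/mol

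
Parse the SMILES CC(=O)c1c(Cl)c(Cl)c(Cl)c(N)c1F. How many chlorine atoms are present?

Scan the SMILES for Cl atoms (remember two-letter symbols like Cl and Br are single atoms).
Chlorine count: 3.

3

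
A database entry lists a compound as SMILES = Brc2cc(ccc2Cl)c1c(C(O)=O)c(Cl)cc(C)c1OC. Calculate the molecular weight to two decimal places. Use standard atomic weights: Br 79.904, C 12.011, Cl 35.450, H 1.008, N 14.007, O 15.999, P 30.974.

First, the molecular formula is C15H11BrCl2O3 (counting implicit H from valence).
  Br: 1 × 79.904 = 79.904
  C: 15 × 12.011 = 180.165
  Cl: 2 × 35.450 = 70.900
  H: 11 × 1.008 = 11.088
  O: 3 × 15.999 = 47.997
Sum: 1×79.904 + 15×12.011 + 2×35.450 + 11×1.008 + 3×15.999 = 390.054 → 390.05 g/mol.

390.05 g/mol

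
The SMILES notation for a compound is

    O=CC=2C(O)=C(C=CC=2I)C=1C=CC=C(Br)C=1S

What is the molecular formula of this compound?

C13H8BrIO2S

Walk through each heavy atom and fill implicit hydrogens from standard valence (C 4, N 3, O 2, S 2, halogen 1):
  atom 1: O, bond orders sum to 2 (valence 2) → 0 H
  atom 2: C, bond orders sum to 3 (valence 4) → 1 H
  atom 3: C, bond orders sum to 4 (valence 4) → 0 H
  atom 4: C, bond orders sum to 4 (valence 4) → 0 H
  atom 5: O, bond orders sum to 1 (valence 2) → 1 H
  atom 6: C, bond orders sum to 4 (valence 4) → 0 H
  atom 7: C, bond orders sum to 3 (valence 4) → 1 H
  atom 8: C, bond orders sum to 3 (valence 4) → 1 H
  atom 9: C, bond orders sum to 4 (valence 4) → 0 H
  atom 10: I (halogen, monovalent) → 0 H
  atom 11: C, bond orders sum to 4 (valence 4) → 0 H
  atom 12: C, bond orders sum to 3 (valence 4) → 1 H
  atom 13: C, bond orders sum to 3 (valence 4) → 1 H
  atom 14: C, bond orders sum to 3 (valence 4) → 1 H
  atom 15: C, bond orders sum to 4 (valence 4) → 0 H
  atom 16: Br (halogen, monovalent) → 0 H
  atom 17: C, bond orders sum to 4 (valence 4) → 0 H
  atom 18: S, bond orders sum to 1 (valence 2) → 1 H
Totals → C:13, H:8, Br:1, I:1, O:2, S:1.
In Hill order: C13H8BrIO2S.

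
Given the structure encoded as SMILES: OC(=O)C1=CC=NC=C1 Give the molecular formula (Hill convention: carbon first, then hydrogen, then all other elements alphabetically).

C6H5NO2

Walk through each heavy atom and fill implicit hydrogens from standard valence (C 4, N 3, O 2, S 2, halogen 1):
  atom 1: O, bond orders sum to 1 (valence 2) → 1 H
  atom 2: C, bond orders sum to 4 (valence 4) → 0 H
  atom 3: O, bond orders sum to 2 (valence 2) → 0 H
  atom 4: C, bond orders sum to 4 (valence 4) → 0 H
  atom 5: C, bond orders sum to 3 (valence 4) → 1 H
  atom 6: C, bond orders sum to 3 (valence 4) → 1 H
  atom 7: N, bond orders sum to 3 (valence 3) → 0 H
  atom 8: C, bond orders sum to 3 (valence 4) → 1 H
  atom 9: C, bond orders sum to 3 (valence 4) → 1 H
Totals → C:6, H:5, N:1, O:2.
In Hill order: C6H5NO2.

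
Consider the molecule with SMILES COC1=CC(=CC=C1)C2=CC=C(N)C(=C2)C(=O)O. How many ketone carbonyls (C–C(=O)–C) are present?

Scan the SMILES for the ketone motif — none present.
Groups that are present: 1 carboxylic acid, 1 ether, 1 primary amine.

0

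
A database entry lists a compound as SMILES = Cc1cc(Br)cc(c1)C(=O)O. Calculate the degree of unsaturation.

Molecular formula: C8H7BrO2.
DoU = (2C + 2 + N − H − X) / 2, where X is the halogen count and O/S are ignored.
    = (2·8 + 2 + 0 − 7 − 1) / 2 = 10 / 2 = 5.

5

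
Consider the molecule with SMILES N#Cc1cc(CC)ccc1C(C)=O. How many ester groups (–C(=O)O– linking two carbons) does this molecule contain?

Scan the SMILES for the ester motif — none present.
Groups that are present: 1 ketone, 1 nitrile.

0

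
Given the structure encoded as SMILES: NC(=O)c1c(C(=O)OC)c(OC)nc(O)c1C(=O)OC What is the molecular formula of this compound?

C11H12N2O7

Walk through each heavy atom and fill implicit hydrogens from standard valence (C 4, N 3, O 2, S 2, halogen 1); for lowercase aromatic atoms, an aromatic c carries 1 H when it has two neighbours and 0 H with three, and aromatic n carries 0 H:
  atom 1: N, bond orders sum to 1 (valence 3) → 2 H
  atom 2: C, bond orders sum to 4 (valence 4) → 0 H
  atom 3: O, bond orders sum to 2 (valence 2) → 0 H
  atom 4: aromatic c, 3 neighbours → 0 H
  atom 5: aromatic c, 3 neighbours → 0 H
  atom 6: C, bond orders sum to 4 (valence 4) → 0 H
  atom 7: O, bond orders sum to 2 (valence 2) → 0 H
  atom 8: O, bond orders sum to 2 (valence 2) → 0 H
  atom 9: C, bond orders sum to 1 (valence 4) → 3 H
  atom 10: aromatic c, 3 neighbours → 0 H
  atom 11: O, bond orders sum to 2 (valence 2) → 0 H
  atom 12: C, bond orders sum to 1 (valence 4) → 3 H
  atom 13: aromatic n, 2 neighbours → 0 H
  atom 14: aromatic c, 3 neighbours → 0 H
  atom 15: O, bond orders sum to 1 (valence 2) → 1 H
  atom 16: aromatic c, 3 neighbours → 0 H
  atom 17: C, bond orders sum to 4 (valence 4) → 0 H
  atom 18: O, bond orders sum to 2 (valence 2) → 0 H
  atom 19: O, bond orders sum to 2 (valence 2) → 0 H
  atom 20: C, bond orders sum to 1 (valence 4) → 3 H
Totals → C:11, H:12, N:2, O:7.
In Hill order: C11H12N2O7.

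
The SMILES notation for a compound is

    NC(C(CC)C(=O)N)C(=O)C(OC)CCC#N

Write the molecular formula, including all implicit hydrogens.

Walk through each heavy atom and fill implicit hydrogens from standard valence (C 4, N 3, O 2, S 2, halogen 1):
  atom 1: N, bond orders sum to 1 (valence 3) → 2 H
  atom 2: C, bond orders sum to 3 (valence 4) → 1 H
  atom 3: C, bond orders sum to 3 (valence 4) → 1 H
  atom 4: C, bond orders sum to 2 (valence 4) → 2 H
  atom 5: C, bond orders sum to 1 (valence 4) → 3 H
  atom 6: C, bond orders sum to 4 (valence 4) → 0 H
  atom 7: O, bond orders sum to 2 (valence 2) → 0 H
  atom 8: N, bond orders sum to 1 (valence 3) → 2 H
  atom 9: C, bond orders sum to 4 (valence 4) → 0 H
  atom 10: O, bond orders sum to 2 (valence 2) → 0 H
  atom 11: C, bond orders sum to 3 (valence 4) → 1 H
  atom 12: O, bond orders sum to 2 (valence 2) → 0 H
  atom 13: C, bond orders sum to 1 (valence 4) → 3 H
  atom 14: C, bond orders sum to 2 (valence 4) → 2 H
  atom 15: C, bond orders sum to 2 (valence 4) → 2 H
  atom 16: C, bond orders sum to 4 (valence 4) → 0 H
  atom 17: N, bond orders sum to 3 (valence 3) → 0 H
Totals → C:11, H:19, N:3, O:3.

C11H19N3O3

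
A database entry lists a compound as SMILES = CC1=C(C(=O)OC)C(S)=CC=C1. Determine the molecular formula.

C9H10O2S

Walk through each heavy atom and fill implicit hydrogens from standard valence (C 4, N 3, O 2, S 2, halogen 1):
  atom 1: C, bond orders sum to 1 (valence 4) → 3 H
  atom 2: C, bond orders sum to 4 (valence 4) → 0 H
  atom 3: C, bond orders sum to 4 (valence 4) → 0 H
  atom 4: C, bond orders sum to 4 (valence 4) → 0 H
  atom 5: O, bond orders sum to 2 (valence 2) → 0 H
  atom 6: O, bond orders sum to 2 (valence 2) → 0 H
  atom 7: C, bond orders sum to 1 (valence 4) → 3 H
  atom 8: C, bond orders sum to 4 (valence 4) → 0 H
  atom 9: S, bond orders sum to 1 (valence 2) → 1 H
  atom 10: C, bond orders sum to 3 (valence 4) → 1 H
  atom 11: C, bond orders sum to 3 (valence 4) → 1 H
  atom 12: C, bond orders sum to 3 (valence 4) → 1 H
Totals → C:9, H:10, O:2, S:1.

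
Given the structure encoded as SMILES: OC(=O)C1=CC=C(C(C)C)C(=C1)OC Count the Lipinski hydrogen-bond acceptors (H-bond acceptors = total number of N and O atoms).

N atoms: 0; O atoms: 3.
Lipinski HBA = 0 + 3 = 3.

3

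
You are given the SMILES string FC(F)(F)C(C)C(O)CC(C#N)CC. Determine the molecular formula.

Walk through each heavy atom and fill implicit hydrogens from standard valence (C 4, N 3, O 2, S 2, halogen 1):
  atom 1: F (halogen, monovalent) → 0 H
  atom 2: C, bond orders sum to 4 (valence 4) → 0 H
  atom 3: F (halogen, monovalent) → 0 H
  atom 4: F (halogen, monovalent) → 0 H
  atom 5: C, bond orders sum to 3 (valence 4) → 1 H
  atom 6: C, bond orders sum to 1 (valence 4) → 3 H
  atom 7: C, bond orders sum to 3 (valence 4) → 1 H
  atom 8: O, bond orders sum to 1 (valence 2) → 1 H
  atom 9: C, bond orders sum to 2 (valence 4) → 2 H
  atom 10: C, bond orders sum to 3 (valence 4) → 1 H
  atom 11: C, bond orders sum to 4 (valence 4) → 0 H
  atom 12: N, bond orders sum to 3 (valence 3) → 0 H
  atom 13: C, bond orders sum to 2 (valence 4) → 2 H
  atom 14: C, bond orders sum to 1 (valence 4) → 3 H
Totals → C:9, H:14, F:3, N:1, O:1.

C9H14F3NO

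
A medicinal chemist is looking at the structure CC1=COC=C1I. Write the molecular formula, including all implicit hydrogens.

C5H5IO

Walk through each heavy atom and fill implicit hydrogens from standard valence (C 4, N 3, O 2, S 2, halogen 1):
  atom 1: C, bond orders sum to 1 (valence 4) → 3 H
  atom 2: C, bond orders sum to 4 (valence 4) → 0 H
  atom 3: C, bond orders sum to 3 (valence 4) → 1 H
  atom 4: O, bond orders sum to 2 (valence 2) → 0 H
  atom 5: C, bond orders sum to 3 (valence 4) → 1 H
  atom 6: C, bond orders sum to 4 (valence 4) → 0 H
  atom 7: I (halogen, monovalent) → 0 H
Totals → C:5, H:5, I:1, O:1.
In Hill order: C5H5IO.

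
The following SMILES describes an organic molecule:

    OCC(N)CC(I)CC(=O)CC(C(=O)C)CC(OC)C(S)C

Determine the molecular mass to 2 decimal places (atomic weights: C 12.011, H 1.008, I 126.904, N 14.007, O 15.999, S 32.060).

445.36 g/mol

First, the molecular formula is C15H28INO4S (counting implicit H from valence).
  C: 15 × 12.011 = 180.165
  H: 28 × 1.008 = 28.224
  I: 1 × 126.904 = 126.904
  N: 1 × 14.007 = 14.007
  O: 4 × 15.999 = 63.996
  S: 1 × 32.060 = 32.060
Sum: 15×12.011 + 28×1.008 + 1×126.904 + 1×14.007 + 4×15.999 + 1×32.060 = 445.356 → 445.36 g/mol.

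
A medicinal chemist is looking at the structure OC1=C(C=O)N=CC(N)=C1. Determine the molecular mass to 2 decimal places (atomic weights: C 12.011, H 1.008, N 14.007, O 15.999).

First, the molecular formula is C6H6N2O2 (counting implicit H from valence).
  C: 6 × 12.011 = 72.066
  H: 6 × 1.008 = 6.048
  N: 2 × 14.007 = 28.014
  O: 2 × 15.999 = 31.998
Sum: 6×12.011 + 6×1.008 + 2×14.007 + 2×15.999 = 138.126 → 138.13 g/mol.

138.13 g/mol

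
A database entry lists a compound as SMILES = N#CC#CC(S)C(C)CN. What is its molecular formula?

C7H10N2S

Walk through each heavy atom and fill implicit hydrogens from standard valence (C 4, N 3, O 2, S 2, halogen 1):
  atom 1: N, bond orders sum to 3 (valence 3) → 0 H
  atom 2: C, bond orders sum to 4 (valence 4) → 0 H
  atom 3: C, bond orders sum to 4 (valence 4) → 0 H
  atom 4: C, bond orders sum to 4 (valence 4) → 0 H
  atom 5: C, bond orders sum to 3 (valence 4) → 1 H
  atom 6: S, bond orders sum to 1 (valence 2) → 1 H
  atom 7: C, bond orders sum to 3 (valence 4) → 1 H
  atom 8: C, bond orders sum to 1 (valence 4) → 3 H
  atom 9: C, bond orders sum to 2 (valence 4) → 2 H
  atom 10: N, bond orders sum to 1 (valence 3) → 2 H
Totals → C:7, H:10, N:2, S:1.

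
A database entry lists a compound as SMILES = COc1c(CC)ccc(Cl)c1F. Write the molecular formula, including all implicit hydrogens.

Walk through each heavy atom and fill implicit hydrogens from standard valence (C 4, N 3, O 2, S 2, halogen 1); for lowercase aromatic atoms, an aromatic c carries 1 H when it has two neighbours and 0 H with three, and aromatic n carries 0 H:
  atom 1: C, bond orders sum to 1 (valence 4) → 3 H
  atom 2: O, bond orders sum to 2 (valence 2) → 0 H
  atom 3: aromatic c, 3 neighbours → 0 H
  atom 4: aromatic c, 3 neighbours → 0 H
  atom 5: C, bond orders sum to 2 (valence 4) → 2 H
  atom 6: C, bond orders sum to 1 (valence 4) → 3 H
  atom 7: aromatic c, 2 neighbours → 1 H
  atom 8: aromatic c, 2 neighbours → 1 H
  atom 9: aromatic c, 3 neighbours → 0 H
  atom 10: Cl (halogen, monovalent) → 0 H
  atom 11: aromatic c, 3 neighbours → 0 H
  atom 12: F (halogen, monovalent) → 0 H
Totals → C:9, H:10, Cl:1, F:1, O:1.
In Hill order: C9H10ClFO.

C9H10ClFO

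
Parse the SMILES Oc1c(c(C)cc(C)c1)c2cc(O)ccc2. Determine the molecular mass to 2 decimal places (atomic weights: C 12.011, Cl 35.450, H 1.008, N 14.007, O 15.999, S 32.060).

214.26 g/mol

First, the molecular formula is C14H14O2 (counting implicit H from valence).
  C: 14 × 12.011 = 168.154
  H: 14 × 1.008 = 14.112
  O: 2 × 15.999 = 31.998
Sum: 14×12.011 + 14×1.008 + 2×15.999 = 214.264 → 214.26 g/mol.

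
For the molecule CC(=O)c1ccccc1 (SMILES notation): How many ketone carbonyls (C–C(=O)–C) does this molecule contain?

1

The ketone motif appears at heavy-atom position 2 in the SMILES.
Ketone count: 1.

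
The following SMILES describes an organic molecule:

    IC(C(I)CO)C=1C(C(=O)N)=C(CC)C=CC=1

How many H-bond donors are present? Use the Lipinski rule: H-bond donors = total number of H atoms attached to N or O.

3

Donors: find every N or O and count the H atoms it carries.
  atom 6 (O): bond orders sum to 1 → 1 H
  atom 10 (O): bond orders sum to 2 → 0 H
  atom 11 (N): bond orders sum to 1 → 2 H
Lipinski HBD = 3.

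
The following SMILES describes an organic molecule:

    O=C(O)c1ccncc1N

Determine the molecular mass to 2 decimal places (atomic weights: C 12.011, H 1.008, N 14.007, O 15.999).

First, the molecular formula is C6H6N2O2 (counting implicit H from valence).
  C: 6 × 12.011 = 72.066
  H: 6 × 1.008 = 6.048
  N: 2 × 14.007 = 28.014
  O: 2 × 15.999 = 31.998
Sum: 6×12.011 + 6×1.008 + 2×14.007 + 2×15.999 = 138.126 → 138.13 g/mol.

138.13 g/mol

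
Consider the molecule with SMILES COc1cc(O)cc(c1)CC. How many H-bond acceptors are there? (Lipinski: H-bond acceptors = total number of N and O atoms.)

2

N atoms: 0; O atoms: 2.
Lipinski HBA = 0 + 2 = 2.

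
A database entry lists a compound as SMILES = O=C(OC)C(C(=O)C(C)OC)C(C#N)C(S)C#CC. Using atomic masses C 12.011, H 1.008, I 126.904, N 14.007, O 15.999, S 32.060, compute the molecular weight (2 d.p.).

283.34 g/mol

First, the molecular formula is C13H17NO4S (counting implicit H from valence).
  C: 13 × 12.011 = 156.143
  H: 17 × 1.008 = 17.136
  N: 1 × 14.007 = 14.007
  O: 4 × 15.999 = 63.996
  S: 1 × 32.060 = 32.060
Sum: 13×12.011 + 17×1.008 + 1×14.007 + 4×15.999 + 1×32.060 = 283.342 → 283.34 g/mol.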